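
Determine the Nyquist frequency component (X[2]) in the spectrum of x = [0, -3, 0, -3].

X[2] = Σ(n=0 to 3) x[n] · ω_4^(2n) where ω_4 = e^(-2πi/4)
= (0)·ω_4^0 + (-3)·ω_4^2 + (0)·ω_4^4 + (-3)·ω_4^6

X[2] = 6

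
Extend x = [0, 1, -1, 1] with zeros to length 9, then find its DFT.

Original 4-point DFT: [1, 1, -3, 1]
Zero-padded 9-point DFT provides frequency interpolation.

DFT_9([x, 0, ...]) = [1, 0.0924-0.5240i, 0.6133+0.2232i, 1.0000-1.7321i, -2.2057-1.8508i, -2.2057+1.8508i, 1.0000+1.7321i, 0.6133-0.2232i, 0.0924+0.5240i]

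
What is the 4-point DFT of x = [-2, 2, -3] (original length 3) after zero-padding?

Original 3-point DFT: [-3, -1.5000-4.3301i, -1.5000+4.3301i]
Zero-padded 4-point DFT provides frequency interpolation.

DFT_4([x, 0, ...]) = [-3, 1-2i, -7, 1+2i]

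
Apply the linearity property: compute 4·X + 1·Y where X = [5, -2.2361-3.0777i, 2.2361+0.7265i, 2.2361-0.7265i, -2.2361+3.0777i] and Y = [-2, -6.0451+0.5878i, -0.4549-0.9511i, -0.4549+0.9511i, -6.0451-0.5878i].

By linearity: DFT(4x + 1y) = 4·DFT(x) + 1·DFT(y)
= 4·[5, -2.2361-3.0777i, 2.2361+0.7265i, 2.2361-0.7265i, -2.2361+3.0777i] + 1·[-2, -6.0451+0.5878i, -0.4549-0.9511i, -0.4549+0.9511i, -6.0451-0.5878i]

Computing element-wise:
Z[0] = 4·(5) + 1·(-2) = 18
Z[1] = 4·(-2.2361-3.0777i) + 1·(-6.0451+0.5878i) = -14.9895-11.7230i
Z[2] = 4·(2.2361+0.7265i) + 1·(-0.4549-0.9511i) = 8.4895+1.9549i
Z[3] = 4·(2.2361-0.7265i) + 1·(-0.4549+0.9511i) = 8.4895-1.9549i
Z[4] = 4·(-2.2361+3.0777i) + 1·(-6.0451-0.5878i) = -14.9895+11.7230i

DFT(4x + 1y) = 4·X + 1·Y = [18, -14.9895-11.7230i, 8.4895+1.9549i, 8.4895-1.9549i, -14.9895+11.7230i]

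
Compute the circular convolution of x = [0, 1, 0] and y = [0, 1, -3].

(x ⊛ y)[n] = Σ(m=0 to 2) x[m] · y[(n-m) mod 3]

Computing each output sample:
(x ⊛ y)[0] = -3
(x ⊛ y)[1] = 0
(x ⊛ y)[2] = 1

x ⊛ y = [-3, 0, 1]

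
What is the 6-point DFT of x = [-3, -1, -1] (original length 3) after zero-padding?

Original 3-point DFT: [-5, -2, -2]
Zero-padded 6-point DFT provides frequency interpolation.

DFT_6([x, 0, ...]) = [-5, -3.0000+1.7321i, -2, -3, -2, -3.0000-1.7321i]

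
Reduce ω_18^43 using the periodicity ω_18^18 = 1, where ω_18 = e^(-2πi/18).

Since ω_18^18 = 1, powers reduce modulo 18.
43 mod 18 = 7
So ω_18^43 = ω_18^7 = e^(-2πi·7/18)

ω_18^43 = ω_18^7 = -0.7660-0.6428i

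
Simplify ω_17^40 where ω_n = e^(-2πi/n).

Since ω_17^17 = 1, powers reduce modulo 17.
40 mod 17 = 6
So ω_17^40 = ω_17^6 = e^(-2πi·6/17)

ω_17^40 = ω_17^6 = -0.6026-0.7980i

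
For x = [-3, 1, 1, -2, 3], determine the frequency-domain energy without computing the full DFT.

Parseval: Σ|x[n]|² = (1/N)Σ|X[k]|², so Σ|X[k]|² = N·Σ|x[n]|² = 5·24.0000

Σ|X[k]|² = N·Σ|x[n]|² = 5·24.0000 = 120.0000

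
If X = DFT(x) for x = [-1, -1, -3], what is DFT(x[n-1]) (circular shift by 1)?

Time shift by 1: X_shifted[k] = ω_3^(1k) · X[k]
Shifted x = [-3, -1, -1]

DFT(x[n-1]) = [-5, -2, -2]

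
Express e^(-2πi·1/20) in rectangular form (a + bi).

ω_20^1 = e^(-2πi·1/20)
= cos(-2π·1/20) + i·sin(-2π·1/20)
= cos(-2π/20) + i·sin(-2π/20)

ω_20^1 = cos(-2π/20) + i·sin(-2π/20) = 0.9511-0.3090i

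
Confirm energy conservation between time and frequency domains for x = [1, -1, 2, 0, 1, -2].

Time domain:
Σ|x[n]|² = |1|² + |-1|² + |2|² + |0|² + |1|² + |-2|² = 11.0000

Frequency domain:
(1/6)Σ|X[k]|² = (1/6)(|1|² + |-2.0000-1.7321i|² + |1|² + |7|² + |1|² + |-2.0000+1.7321i|²) = (1/6)·66.0000 = 11.0000

Both sides agree, confirming Parseval's theorem.

Σ|x[n]|² = (1/N)Σ|X[k]|² = 11.0000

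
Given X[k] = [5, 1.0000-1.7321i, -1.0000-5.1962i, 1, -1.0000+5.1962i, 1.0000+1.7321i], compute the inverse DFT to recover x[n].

x[n] = (1/6) Σ(k=0 to 5) X[k] · e^(2πikn/6)

Computing each x[n]:
x[0] = 1
x[1] = 3
x[2] = 0
x[3] = 0
x[4] = 2
x[5] = -1

x = [1, 3, 0, 0, 2, -1]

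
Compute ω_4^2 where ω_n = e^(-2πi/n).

ω_4^2 = e^(-2πi·2/4)
= cos(-2π·2/4) + i·sin(-2π·2/4)
= cos(-4π/4) + i·sin(-4π/4)

ω_4^2 = cos(-4π/4) + i·sin(-4π/4) = -1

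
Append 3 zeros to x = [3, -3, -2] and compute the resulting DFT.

Original 3-point DFT: [-2, 5.5000+0.8660i, 5.5000-0.8660i]
Zero-padded 6-point DFT provides frequency interpolation.

DFT_6([x, 0, ...]) = [-2, 2.5000+4.3301i, 5.5000+0.8660i, 4, 5.5000-0.8660i, 2.5000-4.3301i]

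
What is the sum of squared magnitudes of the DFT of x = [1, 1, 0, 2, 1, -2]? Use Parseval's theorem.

Parseval: Σ|x[n]|² = (1/N)Σ|X[k]|², so Σ|X[k]|² = N·Σ|x[n]|² = 6·11.0000

Σ|X[k]|² = N·Σ|x[n]|² = 6·11.0000 = 66.0000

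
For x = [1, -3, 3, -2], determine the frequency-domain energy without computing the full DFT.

Parseval: Σ|x[n]|² = (1/N)Σ|X[k]|², so Σ|X[k]|² = N·Σ|x[n]|² = 4·23.0000

Σ|X[k]|² = N·Σ|x[n]|² = 4·23.0000 = 92.0000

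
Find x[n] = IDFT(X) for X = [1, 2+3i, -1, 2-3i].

x[n] = (1/4) Σ(k=0 to 3) X[k] · e^(2πikn/4)

Computing each x[n]:
x[0] = 1
x[1] = -1
x[2] = -1
x[3] = 2

x = [1, -1, -1, 2]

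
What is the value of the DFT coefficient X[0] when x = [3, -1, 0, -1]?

X[0] = Σ(n=0 to 3) x[n] · ω_4^0 = Σ x[n]
= (3) + (-1) + (0) + (-1)

X[0] = 1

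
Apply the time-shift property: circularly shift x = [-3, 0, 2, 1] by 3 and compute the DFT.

Time shift by 3: X_shifted[k] = ω_4^(3k) · X[k]
Shifted x = [0, 2, 1, -3]

DFT(x[n-3]) = [0, -1-5i, 2, -1+5i]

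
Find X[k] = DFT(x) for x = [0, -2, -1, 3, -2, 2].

X[k] = Σ(n=0 to 5) x[n] · ω_6^(nk)
where ω_6 = e^(-2πi/6)

Computing each X[k]:
X[0] = 0
X[1] = -1.5000+2.5981i
X[2] = 4.5000+4.3301i
X[3] = -6
X[4] = 4.5000-4.3301i
X[5] = -1.5000-2.5981i

X = [0, -1.5000+2.5981i, 4.5000+4.3301i, -6, 4.5000-4.3301i, -1.5000-2.5981i]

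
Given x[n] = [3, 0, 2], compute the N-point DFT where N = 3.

X[k] = Σ(n=0 to 2) x[n] · ω_3^(nk)
where ω_3 = e^(-2πi/3)

Computing each X[k]:
X[0] = 5
X[1] = 2.0000+1.7321i
X[2] = 2.0000-1.7321i

X = [5, 2.0000+1.7321i, 2.0000-1.7321i]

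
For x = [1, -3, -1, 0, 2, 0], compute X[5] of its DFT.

X[5] = Σ(n=0 to 5) x[n] · ω_6^(5n) where ω_6 = e^(-2πi/6)
= (1)·ω_6^0 + (-3)·ω_6^5 + (-1)·ω_6^10 + (0)·ω_6^15 + (2)·ω_6^20 + (0)·ω_6^25

X[5] = -1.0000-5.1962i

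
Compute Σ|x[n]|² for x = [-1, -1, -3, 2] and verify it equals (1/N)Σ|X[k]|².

Time domain:
Σ|x[n]|² = |-1|² + |-1|² + |-3|² + |2|² = 15.0000

Frequency domain:
(1/4)Σ|X[k]|² = (1/4)(|-3|² + |2+3i|² + |-5|² + |2-3i|²) = (1/4)·60.0000 = 15.0000

Both sides agree, confirming Parseval's theorem.

Σ|x[n]|² = (1/N)Σ|X[k]|² = 15.0000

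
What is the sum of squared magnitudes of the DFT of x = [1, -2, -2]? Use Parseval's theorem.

Parseval: Σ|x[n]|² = (1/N)Σ|X[k]|², so Σ|X[k]|² = N·Σ|x[n]|² = 3·9.0000

Σ|X[k]|² = N·Σ|x[n]|² = 3·9.0000 = 27.0000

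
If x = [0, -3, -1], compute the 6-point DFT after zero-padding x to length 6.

Original 3-point DFT: [-4, 2.0000+1.7321i, 2.0000-1.7321i]
Zero-padded 6-point DFT provides frequency interpolation.

DFT_6([x, 0, ...]) = [-4, -1.0000+3.4641i, 2.0000+1.7321i, 2, 2.0000-1.7321i, -1.0000-3.4641i]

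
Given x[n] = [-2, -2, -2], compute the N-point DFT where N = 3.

X[k] = Σ(n=0 to 2) x[n] · ω_3^(nk)
where ω_3 = e^(-2πi/3)

Computing each X[k]:
X[0] = -6
X[1] = 0
X[2] = 0

X = [-6, 0, 0]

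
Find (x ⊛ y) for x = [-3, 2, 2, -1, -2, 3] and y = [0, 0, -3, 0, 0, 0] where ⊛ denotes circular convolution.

(x ⊛ y)[n] = Σ(m=0 to 5) x[m] · y[(n-m) mod 6]

Computing each output sample:
(x ⊛ y)[0] = 6
(x ⊛ y)[1] = -9
(x ⊛ y)[2] = 9
(x ⊛ y)[3] = -6
(x ⊛ y)[4] = -6
(x ⊛ y)[5] = 3

x ⊛ y = [6, -9, 9, -6, -6, 3]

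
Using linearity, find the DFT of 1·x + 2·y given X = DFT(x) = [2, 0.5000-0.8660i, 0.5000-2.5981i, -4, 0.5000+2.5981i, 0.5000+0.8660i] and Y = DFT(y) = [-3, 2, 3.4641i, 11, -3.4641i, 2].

By linearity: DFT(1x + 2y) = 1·DFT(x) + 2·DFT(y)
= 1·[2, 0.5000-0.8660i, 0.5000-2.5981i, -4, 0.5000+2.5981i, 0.5000+0.8660i] + 2·[-3, 2, 3.4641i, 11, -3.4641i, 2]

Computing element-wise:
Z[0] = 1·(2) + 2·(-3) = -4
Z[1] = 1·(0.5000-0.8660i) + 2·(2) = 4.5000-0.8660i
Z[2] = 1·(0.5000-2.5981i) + 2·(3.4641i) = 0.5000+4.3301i
Z[3] = 1·(-4) + 2·(11) = 18
Z[4] = 1·(0.5000+2.5981i) + 2·(-3.4641i) = 0.5000-4.3301i
Z[5] = 1·(0.5000+0.8660i) + 2·(2) = 4.5000+0.8660i

DFT(1x + 2y) = 1·X + 2·Y = [-4, 4.5000-0.8660i, 0.5000+4.3301i, 18, 0.5000-4.3301i, 4.5000+0.8660i]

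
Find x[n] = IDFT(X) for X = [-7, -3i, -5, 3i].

x[n] = (1/4) Σ(k=0 to 3) X[k] · e^(2πikn/4)

Computing each x[n]:
x[0] = -3
x[1] = 1
x[2] = -3
x[3] = -2

x = [-3, 1, -3, -2]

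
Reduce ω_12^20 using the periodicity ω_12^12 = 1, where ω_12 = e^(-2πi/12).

Since ω_12^12 = 1, powers reduce modulo 12.
20 mod 12 = 8
So ω_12^20 = ω_12^8 = e^(-2πi·8/12)

ω_12^20 = ω_12^8 = -0.5000+0.8660i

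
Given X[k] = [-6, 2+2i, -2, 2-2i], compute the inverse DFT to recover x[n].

x[n] = (1/4) Σ(k=0 to 3) X[k] · e^(2πikn/4)

Computing each x[n]:
x[0] = -1
x[1] = -2
x[2] = -3
x[3] = 0

x = [-1, -2, -3, 0]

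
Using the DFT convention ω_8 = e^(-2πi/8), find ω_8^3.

ω_8^3 = e^(-2πi·3/8)
= cos(-2π·3/8) + i·sin(-2π·3/8)
= cos(-6π/8) + i·sin(-6π/8)

ω_8^3 = cos(-6π/8) + i·sin(-6π/8) = -0.7071-0.7071i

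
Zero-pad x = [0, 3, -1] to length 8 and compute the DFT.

Original 3-point DFT: [2, -1.0000-3.4641i, -1.0000+3.4641i]
Zero-padded 8-point DFT provides frequency interpolation.

DFT_8([x, 0, ...]) = [2, 2.1213-1.1213i, 1-3i, -2.1213-3.1213i, -4, -2.1213+3.1213i, 1+3i, 2.1213+1.1213i]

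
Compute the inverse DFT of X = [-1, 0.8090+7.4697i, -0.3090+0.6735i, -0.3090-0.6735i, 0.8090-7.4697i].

x[n] = (1/5) Σ(k=0 to 4) X[k] · e^(2πikn/5)

Computing each x[n]:
x[0] = 0
x[1] = -3
x[2] = -2
x[3] = 1
x[4] = 3

x = [0, -3, -2, 1, 3]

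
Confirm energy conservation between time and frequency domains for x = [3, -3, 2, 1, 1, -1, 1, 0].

Time domain:
Σ|x[n]|² = |3|² + |-3|² + |2|² + |1|² + |1|² + |-1|² + |1|² + |0|² = 26.0000

Frequency domain:
(1/8)Σ|X[k]|² = (1/8)(|4|² + |-0.1213-0.2929i|² + |1+5i|² + |4.1213+1.7071i|² + |10|² + |4.1213-1.7071i|² + |1-5i|² + |-0.1213+0.2929i|²) = (1/8)·208.0000 = 26.0000

Both sides agree, confirming Parseval's theorem.

Σ|x[n]|² = (1/N)Σ|X[k]|² = 26.0000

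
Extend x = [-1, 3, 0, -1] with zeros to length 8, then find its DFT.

Original 4-point DFT: [1, -1-4i, -3, -1+4i]
Zero-padded 8-point DFT provides frequency interpolation.

DFT_8([x, 0, ...]) = [1, 1.8284-1.4142i, -1-4i, -3.8284-1.4142i, -3, -3.8284+1.4142i, -1+4i, 1.8284+1.4142i]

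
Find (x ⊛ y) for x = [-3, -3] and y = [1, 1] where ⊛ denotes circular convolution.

(x ⊛ y)[n] = Σ(m=0 to 1) x[m] · y[(n-m) mod 2]

Computing each output sample:
(x ⊛ y)[0] = -6
(x ⊛ y)[1] = -6

x ⊛ y = [-6, -6]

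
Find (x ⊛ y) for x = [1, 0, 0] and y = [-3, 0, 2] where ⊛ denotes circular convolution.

(x ⊛ y)[n] = Σ(m=0 to 2) x[m] · y[(n-m) mod 3]

Computing each output sample:
(x ⊛ y)[0] = -3
(x ⊛ y)[1] = 0
(x ⊛ y)[2] = 2

x ⊛ y = [-3, 0, 2]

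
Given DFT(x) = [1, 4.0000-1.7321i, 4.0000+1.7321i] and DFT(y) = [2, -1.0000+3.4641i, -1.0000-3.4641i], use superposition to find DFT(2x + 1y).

By linearity: DFT(2x + 1y) = 2·DFT(x) + 1·DFT(y)
= 2·[1, 4.0000-1.7321i, 4.0000+1.7321i] + 1·[2, -1.0000+3.4641i, -1.0000-3.4641i]

Computing element-wise:
Z[0] = 2·(1) + 1·(2) = 4
Z[1] = 2·(4.0000-1.7321i) + 1·(-1.0000+3.4641i) = 7.0000-0.0001i
Z[2] = 2·(4.0000+1.7321i) + 1·(-1.0000-3.4641i) = 7.0000+0.0001i

DFT(2x + 1y) = 2·X + 1·Y = [4, 7.0000-0.0001i, 7.0000+0.0001i]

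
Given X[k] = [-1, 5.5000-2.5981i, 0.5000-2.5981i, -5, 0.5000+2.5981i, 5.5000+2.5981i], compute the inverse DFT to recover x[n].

x[n] = (1/6) Σ(k=0 to 5) X[k] · e^(2πikn/6)

Computing each x[n]:
x[0] = 1
x[1] = 3
x[2] = -2
x[3] = -1
x[4] = -2
x[5] = 0

x = [1, 3, -2, -1, -2, 0]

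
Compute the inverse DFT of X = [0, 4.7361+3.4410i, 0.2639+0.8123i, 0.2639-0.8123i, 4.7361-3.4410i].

x[n] = (1/5) Σ(k=0 to 4) X[k] · e^(2πikn/5)

Computing each x[n]:
x[0] = 2
x[1] = -1
x[2] = -2
x[3] = -1
x[4] = 2

x = [2, -1, -2, -1, 2]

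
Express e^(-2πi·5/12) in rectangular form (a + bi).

ω_12^5 = e^(-2πi·5/12)
= cos(-2π·5/12) + i·sin(-2π·5/12)
= cos(-10π/12) + i·sin(-10π/12)

ω_12^5 = cos(-10π/12) + i·sin(-10π/12) = -0.8660-0.5000i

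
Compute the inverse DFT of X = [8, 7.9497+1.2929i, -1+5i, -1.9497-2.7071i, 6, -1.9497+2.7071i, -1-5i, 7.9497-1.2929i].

x[n] = (1/8) Σ(k=0 to 7) X[k] · e^(2πikn/8)

Computing each x[n]:
x[0] = 3
x[1] = 1
x[2] = 1
x[3] = 0
x[4] = 0
x[5] = -3
x[6] = 3
x[7] = 3

x = [3, 1, 1, 0, 0, -3, 3, 3]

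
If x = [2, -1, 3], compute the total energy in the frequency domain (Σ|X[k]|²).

Parseval: Σ|x[n]|² = (1/N)Σ|X[k]|², so Σ|X[k]|² = N·Σ|x[n]|² = 3·14.0000

Σ|X[k]|² = N·Σ|x[n]|² = 3·14.0000 = 42.0000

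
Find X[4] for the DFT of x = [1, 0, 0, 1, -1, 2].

X[4] = Σ(n=0 to 5) x[n] · ω_6^(4n) where ω_6 = e^(-2πi/6)
= (1)·ω_6^0 + (0)·ω_6^4 + (0)·ω_6^8 + (1)·ω_6^12 + (-1)·ω_6^16 + (2)·ω_6^20

X[4] = 1.5000-2.5981i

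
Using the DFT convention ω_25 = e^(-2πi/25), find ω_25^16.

ω_25^16 = e^(-2πi·16/25)
= cos(-2π·16/25) + i·sin(-2π·16/25)
= cos(-32π/25) + i·sin(-32π/25)

ω_25^16 = cos(-32π/25) + i·sin(-32π/25) = -0.6374+0.7705i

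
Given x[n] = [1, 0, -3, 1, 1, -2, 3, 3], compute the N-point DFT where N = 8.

X[k] = Σ(n=0 to 7) x[n] · ω_8^(nk)
where ω_8 = e^(-2πi/8)

Computing each X[k]:
X[0] = 4
X[1] = 2.8284+6.0000i
X[2] = 2+6i
X[3] = -2.8284-6.0000i
X[4] = 0
X[5] = -2.8284+6.0000i
X[6] = 2-6i
X[7] = 2.8284-6.0000i

X = [4, 2.8284+6.0000i, 2+6i, -2.8284-6.0000i, 0, -2.8284+6.0000i, 2-6i, 2.8284-6.0000i]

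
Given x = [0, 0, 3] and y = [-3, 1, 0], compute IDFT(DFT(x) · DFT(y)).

(x ⊛ y)[n] = Σ(m=0 to 2) x[m] · y[(n-m) mod 3]

Computing each output sample:
(x ⊛ y)[0] = 3
(x ⊛ y)[1] = 0
(x ⊛ y)[2] = -9

x ⊛ y = [3, 0, -9]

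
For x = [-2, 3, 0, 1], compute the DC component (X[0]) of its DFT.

X[0] = Σ(n=0 to 3) x[n] · ω_4^0 = Σ x[n]
= (-2) + (3) + (0) + (1)

X[0] = 2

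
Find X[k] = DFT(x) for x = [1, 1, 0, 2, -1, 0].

X[k] = Σ(n=0 to 5) x[n] · ω_6^(nk)
where ω_6 = e^(-2πi/6)

Computing each X[k]:
X[0] = 3
X[1] = -1.7321i
X[2] = 3
X[3] = -3
X[4] = 3
X[5] = 1.7321i

X = [3, -1.7321i, 3, -3, 3, 1.7321i]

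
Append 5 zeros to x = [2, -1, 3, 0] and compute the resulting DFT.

Original 4-point DFT: [4, -1+1i, 6, -1-1i]
Zero-padded 9-point DFT provides frequency interpolation.

DFT_9([x, 0, ...]) = [4, 1.7549-2.3116i, -0.9927-0.0413i, 1.0000+3.4641i, 5.2378+2.2704i, 5.2378-2.2704i, 1.0000-3.4641i, -0.9927+0.0413i, 1.7549+2.3116i]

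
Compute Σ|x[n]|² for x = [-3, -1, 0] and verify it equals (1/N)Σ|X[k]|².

Time domain:
Σ|x[n]|² = |-3|² + |-1|² + |0|² = 10.0000

Frequency domain:
(1/3)Σ|X[k]|² = (1/3)(|-4|² + |-2.5000+0.8660i|² + |-2.5000-0.8660i|²) = (1/3)·30.0000 = 10.0000

Both sides agree, confirming Parseval's theorem.

Σ|x[n]|² = (1/N)Σ|X[k]|² = 10.0000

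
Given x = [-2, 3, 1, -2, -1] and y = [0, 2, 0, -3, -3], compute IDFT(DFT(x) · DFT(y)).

(x ⊛ y)[n] = Σ(m=0 to 4) x[m] · y[(n-m) mod 5]

Computing each output sample:
(x ⊛ y)[0] = -14
(x ⊛ y)[1] = -1
(x ⊛ y)[2] = 15
(x ⊛ y)[3] = 11
(x ⊛ y)[4] = -7

x ⊛ y = [-14, -1, 15, 11, -7]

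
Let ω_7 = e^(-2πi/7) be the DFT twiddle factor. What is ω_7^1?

ω_7^1 = e^(-2πi·1/7)
= cos(-2π·1/7) + i·sin(-2π·1/7)
= cos(-2π/7) + i·sin(-2π/7)

ω_7^1 = cos(-2π/7) + i·sin(-2π/7) = 0.6235-0.7818i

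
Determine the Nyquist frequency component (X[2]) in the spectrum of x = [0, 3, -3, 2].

X[2] = Σ(n=0 to 3) x[n] · ω_4^(2n) where ω_4 = e^(-2πi/4)
= (0)·ω_4^0 + (3)·ω_4^2 + (-3)·ω_4^4 + (2)·ω_4^6

X[2] = -8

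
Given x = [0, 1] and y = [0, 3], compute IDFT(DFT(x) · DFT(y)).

(x ⊛ y)[n] = Σ(m=0 to 1) x[m] · y[(n-m) mod 2]

Computing each output sample:
(x ⊛ y)[0] = 3
(x ⊛ y)[1] = 0

x ⊛ y = [3, 0]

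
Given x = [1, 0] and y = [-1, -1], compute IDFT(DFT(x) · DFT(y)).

(x ⊛ y)[n] = Σ(m=0 to 1) x[m] · y[(n-m) mod 2]

Computing each output sample:
(x ⊛ y)[0] = -1
(x ⊛ y)[1] = -1

x ⊛ y = [-1, -1]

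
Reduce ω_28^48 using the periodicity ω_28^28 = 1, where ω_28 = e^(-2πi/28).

Since ω_28^28 = 1, powers reduce modulo 28.
48 mod 28 = 20
So ω_28^48 = ω_28^20 = e^(-2πi·20/28)

ω_28^48 = ω_28^20 = -0.2225+0.9749i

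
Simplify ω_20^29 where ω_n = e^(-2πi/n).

Since ω_20^20 = 1, powers reduce modulo 20.
29 mod 20 = 9
So ω_20^29 = ω_20^9 = e^(-2πi·9/20)

ω_20^29 = ω_20^9 = -0.9511-0.3090i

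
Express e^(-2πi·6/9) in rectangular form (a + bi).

ω_9^6 = e^(-2πi·6/9)
= cos(-2π·6/9) + i·sin(-2π·6/9)
= cos(-12π/9) + i·sin(-12π/9)

ω_9^6 = cos(-12π/9) + i·sin(-12π/9) = -0.5000+0.8660i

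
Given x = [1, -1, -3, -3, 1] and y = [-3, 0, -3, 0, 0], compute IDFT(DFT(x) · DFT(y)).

(x ⊛ y)[n] = Σ(m=0 to 4) x[m] · y[(n-m) mod 5]

Computing each output sample:
(x ⊛ y)[0] = 6
(x ⊛ y)[1] = 0
(x ⊛ y)[2] = 6
(x ⊛ y)[3] = 12
(x ⊛ y)[4] = 6

x ⊛ y = [6, 0, 6, 12, 6]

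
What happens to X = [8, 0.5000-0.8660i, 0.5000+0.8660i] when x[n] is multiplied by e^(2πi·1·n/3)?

Modulation property: DFT(ω_3^(-1n)·x[n]) = X[(k-1) mod 3], so circularly shift X by 1 positions.

X[k-1] = [0.5000+0.8660i, 8, 0.5000-0.8660i]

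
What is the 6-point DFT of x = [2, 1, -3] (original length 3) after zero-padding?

Original 3-point DFT: [0, 3.0000-3.4641i, 3.0000+3.4641i]
Zero-padded 6-point DFT provides frequency interpolation.

DFT_6([x, 0, ...]) = [0, 4.0000+1.7321i, 3.0000-3.4641i, -2, 3.0000+3.4641i, 4.0000-1.7321i]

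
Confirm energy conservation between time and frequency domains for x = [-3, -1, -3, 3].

Time domain:
Σ|x[n]|² = |-3|² + |-1|² + |-3|² + |3|² = 28.0000

Frequency domain:
(1/4)Σ|X[k]|² = (1/4)(|-4|² + |4i|² + |-8|² + |-4i|²) = (1/4)·112.0000 = 28.0000

Both sides agree, confirming Parseval's theorem.

Σ|x[n]|² = (1/N)Σ|X[k]|² = 28.0000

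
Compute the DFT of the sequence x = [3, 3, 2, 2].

X[k] = Σ(n=0 to 3) x[n] · ω_4^(nk)
where ω_4 = e^(-2πi/4)

Computing each X[k]:
X[0] = 10
X[1] = 1-1i
X[2] = 0
X[3] = 1+1i

X = [10, 1-1i, 0, 1+1i]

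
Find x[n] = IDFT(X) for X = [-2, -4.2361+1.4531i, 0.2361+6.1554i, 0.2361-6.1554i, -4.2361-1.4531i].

x[n] = (1/5) Σ(k=0 to 4) X[k] · e^(2πikn/5)

Computing each x[n]:
x[0] = -2
x[1] = -3
x[2] = 3
x[3] = -1
x[4] = 1

x = [-2, -3, 3, -1, 1]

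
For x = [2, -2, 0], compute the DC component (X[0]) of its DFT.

X[0] = Σ(n=0 to 2) x[n] · ω_3^0 = Σ x[n]
= (2) + (-2) + (0)

X[0] = 0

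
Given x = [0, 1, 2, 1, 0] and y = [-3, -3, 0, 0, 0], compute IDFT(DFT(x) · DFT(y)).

(x ⊛ y)[n] = Σ(m=0 to 4) x[m] · y[(n-m) mod 5]

Computing each output sample:
(x ⊛ y)[0] = 0
(x ⊛ y)[1] = -3
(x ⊛ y)[2] = -9
(x ⊛ y)[3] = -9
(x ⊛ y)[4] = -3

x ⊛ y = [0, -3, -9, -9, -3]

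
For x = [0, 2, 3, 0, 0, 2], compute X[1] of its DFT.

X[1] = Σ(n=0 to 5) x[n] · ω_6^(1n) where ω_6 = e^(-2πi/6)
= (0)·ω_6^0 + (2)·ω_6^1 + (3)·ω_6^2 + (0)·ω_6^3 + (0)·ω_6^4 + (2)·ω_6^5

X[1] = 0.5000-2.5981i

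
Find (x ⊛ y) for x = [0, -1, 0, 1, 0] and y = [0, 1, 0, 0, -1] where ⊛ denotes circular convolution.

(x ⊛ y)[n] = Σ(m=0 to 4) x[m] · y[(n-m) mod 5]

Computing each output sample:
(x ⊛ y)[0] = 1
(x ⊛ y)[1] = 0
(x ⊛ y)[2] = -2
(x ⊛ y)[3] = 0
(x ⊛ y)[4] = 1

x ⊛ y = [1, 0, -2, 0, 1]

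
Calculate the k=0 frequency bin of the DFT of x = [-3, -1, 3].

X[0] = Σ(n=0 to 2) x[n] · ω_3^0 = Σ x[n]
= (-3) + (-1) + (3)

X[0] = -1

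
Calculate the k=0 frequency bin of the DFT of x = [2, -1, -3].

X[0] = Σ(n=0 to 2) x[n] · ω_3^0 = Σ x[n]
= (2) + (-1) + (-3)

X[0] = -2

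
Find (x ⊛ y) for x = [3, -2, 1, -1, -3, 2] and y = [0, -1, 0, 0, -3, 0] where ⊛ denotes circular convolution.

(x ⊛ y)[n] = Σ(m=0 to 5) x[m] · y[(n-m) mod 6]

Computing each output sample:
(x ⊛ y)[0] = -5
(x ⊛ y)[1] = 0
(x ⊛ y)[2] = 11
(x ⊛ y)[3] = -7
(x ⊛ y)[4] = -8
(x ⊛ y)[5] = 9

x ⊛ y = [-5, 0, 11, -7, -8, 9]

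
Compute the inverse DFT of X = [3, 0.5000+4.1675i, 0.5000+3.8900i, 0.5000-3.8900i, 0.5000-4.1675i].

x[n] = (1/5) Σ(k=0 to 4) X[k] · e^(2πikn/5)

Computing each x[n]:
x[0] = 1
x[1] = -2
x[2] = 1
x[3] = 0
x[4] = 3

x = [1, -2, 1, 0, 3]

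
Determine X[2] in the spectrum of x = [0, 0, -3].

X[2] = Σ(n=0 to 2) x[n] · ω_3^(2n) where ω_3 = e^(-2πi/3)
= (0)·ω_3^0 + (0)·ω_3^2 + (-3)·ω_3^4

X[2] = 1.5000+2.5981i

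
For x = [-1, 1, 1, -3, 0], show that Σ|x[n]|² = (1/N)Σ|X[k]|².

Time domain:
Σ|x[n]|² = |-1|² + |1|² + |1|² + |-3|² + |0|² = 12.0000

Frequency domain:
(1/5)Σ|X[k]|² = (1/5)(|-2|² + |0.9271-3.3022i|² + |-2.4271+3.2164i|² + |-2.4271-3.2164i|² + |0.9271+3.3022i|²) = (1/5)·60.0000 = 12.0000

Both sides agree, confirming Parseval's theorem.

Σ|x[n]|² = (1/N)Σ|X[k]|² = 12.0000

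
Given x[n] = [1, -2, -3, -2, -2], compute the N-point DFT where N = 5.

X[k] = Σ(n=0 to 4) x[n] · ω_5^(nk)
where ω_5 = e^(-2πi/5)

Computing each X[k]:
X[0] = -8
X[1] = 3.8090+0.5878i
X[2] = 2.6910-0.9511i
X[3] = 2.6910+0.9511i
X[4] = 3.8090-0.5878i

X = [-8, 3.8090+0.5878i, 2.6910-0.9511i, 2.6910+0.9511i, 3.8090-0.5878i]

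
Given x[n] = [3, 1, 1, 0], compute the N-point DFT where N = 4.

X[k] = Σ(n=0 to 3) x[n] · ω_4^(nk)
where ω_4 = e^(-2πi/4)

Computing each X[k]:
X[0] = 5
X[1] = 2-1i
X[2] = 3
X[3] = 2+1i

X = [5, 2-1i, 3, 2+1i]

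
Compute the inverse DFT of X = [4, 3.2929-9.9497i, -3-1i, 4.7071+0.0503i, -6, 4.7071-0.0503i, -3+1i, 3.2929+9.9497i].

x[n] = (1/8) Σ(k=0 to 7) X[k] · e^(2πikn/8)

Computing each x[n]:
x[0] = 1
x[1] = 3
x[2] = 3
x[3] = 3
x[4] = -3
x[5] = 0
x[6] = -2
x[7] = -1

x = [1, 3, 3, 3, -3, 0, -2, -1]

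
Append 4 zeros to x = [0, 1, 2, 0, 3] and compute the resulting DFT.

Original 5-point DFT: [6, -0.3820+0.7265i, -2.6180+3.0777i, -2.6180-3.0777i, -0.3820-0.7265i]
Zero-padded 9-point DFT provides frequency interpolation.

DFT_9([x, 0, ...]) = [6, -1.7057-3.6385i, 0.5924+0.2595i, -3.0000-1.7321i, 1.1133+3.8980i, 1.1133-3.8980i, -3.0000+1.7321i, 0.5924-0.2595i, -1.7057+3.6385i]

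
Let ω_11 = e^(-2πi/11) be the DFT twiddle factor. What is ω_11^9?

ω_11^9 = e^(-2πi·9/11)
= cos(-2π·9/11) + i·sin(-2π·9/11)
= cos(-18π/11) + i·sin(-18π/11)

ω_11^9 = cos(-18π/11) + i·sin(-18π/11) = 0.4154+0.9096i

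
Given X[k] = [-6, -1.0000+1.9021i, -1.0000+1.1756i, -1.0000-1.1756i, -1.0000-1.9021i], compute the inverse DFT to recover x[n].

x[n] = (1/5) Σ(k=0 to 4) X[k] · e^(2πikn/5)

Computing each x[n]:
x[0] = -2
x[1] = -2
x[2] = -1
x[3] = -1
x[4] = 0

x = [-2, -2, -1, -1, 0]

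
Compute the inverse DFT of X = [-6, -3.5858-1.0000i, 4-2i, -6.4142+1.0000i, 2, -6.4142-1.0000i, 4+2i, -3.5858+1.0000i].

x[n] = (1/8) Σ(k=0 to 7) X[k] · e^(2πikn/8)

Computing each x[n]:
x[0] = -2
x[1] = 0
x[2] = -1
x[3] = -2
x[4] = 3
x[5] = -1
x[6] = -2
x[7] = -1

x = [-2, 0, -1, -2, 3, -1, -2, -1]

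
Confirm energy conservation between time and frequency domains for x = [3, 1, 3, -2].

Time domain:
Σ|x[n]|² = |3|² + |1|² + |3|² + |-2|² = 23.0000

Frequency domain:
(1/4)Σ|X[k]|² = (1/4)(|5|² + |-3i|² + |7|² + |3i|²) = (1/4)·92.0000 = 23.0000

Both sides agree, confirming Parseval's theorem.

Σ|x[n]|² = (1/N)Σ|X[k]|² = 23.0000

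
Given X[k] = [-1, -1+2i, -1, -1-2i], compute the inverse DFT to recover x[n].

x[n] = (1/4) Σ(k=0 to 3) X[k] · e^(2πikn/4)

Computing each x[n]:
x[0] = -1
x[1] = -1
x[2] = 0
x[3] = 1

x = [-1, -1, 0, 1]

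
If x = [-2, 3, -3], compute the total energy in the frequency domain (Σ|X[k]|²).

Parseval: Σ|x[n]|² = (1/N)Σ|X[k]|², so Σ|X[k]|² = N·Σ|x[n]|² = 3·22.0000

Σ|X[k]|² = N·Σ|x[n]|² = 3·22.0000 = 66.0000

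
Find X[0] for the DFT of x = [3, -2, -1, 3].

X[0] = Σ(n=0 to 3) x[n] · ω_4^0 = Σ x[n]
= (3) + (-2) + (-1) + (3)

X[0] = 3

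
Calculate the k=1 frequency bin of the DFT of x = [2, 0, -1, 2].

X[1] = Σ(n=0 to 3) x[n] · ω_4^(1n) where ω_4 = e^(-2πi/4)
= (2)·ω_4^0 + (0)·ω_4^1 + (-1)·ω_4^2 + (2)·ω_4^3

X[1] = 3+2i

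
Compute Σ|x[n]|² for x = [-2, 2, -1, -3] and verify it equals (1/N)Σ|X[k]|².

Time domain:
Σ|x[n]|² = |-2|² + |2|² + |-1|² + |-3|² = 18.0000

Frequency domain:
(1/4)Σ|X[k]|² = (1/4)(|-4|² + |-1-5i|² + |-2|² + |-1+5i|²) = (1/4)·72.0000 = 18.0000

Both sides agree, confirming Parseval's theorem.

Σ|x[n]|² = (1/N)Σ|X[k]|² = 18.0000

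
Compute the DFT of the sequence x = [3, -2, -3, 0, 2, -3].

X[k] = Σ(n=0 to 5) x[n] · ω_6^(nk)
where ω_6 = e^(-2πi/6)

Computing each X[k]:
X[0] = -3
X[1] = 1.0000+3.4641i
X[2] = 6.0000-5.1962i
X[3] = 7
X[4] = 6.0000+5.1962i
X[5] = 1.0000-3.4641i

X = [-3, 1.0000+3.4641i, 6.0000-5.1962i, 7, 6.0000+5.1962i, 1.0000-3.4641i]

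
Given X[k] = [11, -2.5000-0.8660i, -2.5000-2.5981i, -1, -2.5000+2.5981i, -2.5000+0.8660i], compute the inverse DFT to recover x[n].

x[n] = (1/6) Σ(k=0 to 5) X[k] · e^(2πikn/6)

Computing each x[n]:
x[0] = 0
x[1] = 3
x[2] = 2
x[3] = 2
x[4] = 3
x[5] = 1

x = [0, 3, 2, 2, 3, 1]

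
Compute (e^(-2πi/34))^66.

Since ω_34^34 = 1, powers reduce modulo 34.
66 mod 34 = 32
So ω_34^66 = ω_34^32 = e^(-2πi·32/34)

ω_34^66 = ω_34^32 = 0.9325+0.3612i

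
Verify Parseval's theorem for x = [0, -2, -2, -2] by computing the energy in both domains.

Time domain:
Σ|x[n]|² = |0|² + |-2|² + |-2|² + |-2|² = 12.0000

Frequency domain:
(1/4)Σ|X[k]|² = (1/4)(|-6|² + |2|² + |2|² + |2|²) = (1/4)·48.0000 = 12.0000

Both sides agree, confirming Parseval's theorem.

Σ|x[n]|² = (1/N)Σ|X[k]|² = 12.0000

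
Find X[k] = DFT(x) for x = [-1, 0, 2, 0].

X[k] = Σ(n=0 to 3) x[n] · ω_4^(nk)
where ω_4 = e^(-2πi/4)

Computing each X[k]:
X[0] = 1
X[1] = -3
X[2] = 1
X[3] = -3

X = [1, -3, 1, -3]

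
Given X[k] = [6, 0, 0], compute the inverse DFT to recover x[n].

x[n] = (1/3) Σ(k=0 to 2) X[k] · e^(2πikn/3)

Computing each x[n]:
x[0] = 2
x[1] = 2
x[2] = 2

x = [2, 2, 2]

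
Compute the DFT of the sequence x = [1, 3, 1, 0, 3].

X[k] = Σ(n=0 to 4) x[n] · ω_5^(nk)
where ω_5 = e^(-2πi/5)

Computing each X[k]:
X[0] = 8
X[1] = 2.0451-0.5878i
X[2] = -3.5451+0.9511i
X[3] = -3.5451-0.9511i
X[4] = 2.0451+0.5878i

X = [8, 2.0451-0.5878i, -3.5451+0.9511i, -3.5451-0.9511i, 2.0451+0.5878i]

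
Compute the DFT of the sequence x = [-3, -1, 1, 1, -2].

X[k] = Σ(n=0 to 4) x[n] · ω_5^(nk)
where ω_5 = e^(-2πi/5)

Computing each X[k]:
X[0] = -4
X[1] = -5.5451-0.9511i
X[2] = 0.0451-0.5878i
X[3] = 0.0451+0.5878i
X[4] = -5.5451+0.9511i

X = [-4, -5.5451-0.9511i, 0.0451-0.5878i, 0.0451+0.5878i, -5.5451+0.9511i]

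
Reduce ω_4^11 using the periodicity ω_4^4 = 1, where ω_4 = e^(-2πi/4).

Since ω_4^4 = 1, powers reduce modulo 4.
11 mod 4 = 3
So ω_4^11 = ω_4^3 = e^(-2πi·3/4)

ω_4^11 = ω_4^3 = 1i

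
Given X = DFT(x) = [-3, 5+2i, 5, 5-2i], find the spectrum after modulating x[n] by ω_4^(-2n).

Modulation property: DFT(ω_4^(-2n)·x[n]) = X[(k-2) mod 4], so circularly shift X by 2 positions.

X[k-2] = [5, 5-2i, -3, 5+2i]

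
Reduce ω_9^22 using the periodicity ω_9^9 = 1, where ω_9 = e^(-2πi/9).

Since ω_9^9 = 1, powers reduce modulo 9.
22 mod 9 = 4
So ω_9^22 = ω_9^4 = e^(-2πi·4/9)

ω_9^22 = ω_9^4 = -0.9397-0.3420i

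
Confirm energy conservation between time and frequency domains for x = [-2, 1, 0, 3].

Time domain:
Σ|x[n]|² = |-2|² + |1|² + |0|² + |3|² = 14.0000

Frequency domain:
(1/4)Σ|X[k]|² = (1/4)(|2|² + |-2+2i|² + |-6|² + |-2-2i|²) = (1/4)·56.0000 = 14.0000

Both sides agree, confirming Parseval's theorem.

Σ|x[n]|² = (1/N)Σ|X[k]|² = 14.0000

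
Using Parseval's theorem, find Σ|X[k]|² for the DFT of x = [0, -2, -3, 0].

Parseval: Σ|x[n]|² = (1/N)Σ|X[k]|², so Σ|X[k]|² = N·Σ|x[n]|² = 4·13.0000

Σ|X[k]|² = N·Σ|x[n]|² = 4·13.0000 = 52.0000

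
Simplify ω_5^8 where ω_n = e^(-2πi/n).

Since ω_5^5 = 1, powers reduce modulo 5.
8 mod 5 = 3
So ω_5^8 = ω_5^3 = e^(-2πi·3/5)

ω_5^8 = ω_5^3 = -0.8090+0.5878i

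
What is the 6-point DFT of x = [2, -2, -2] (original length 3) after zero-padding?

Original 3-point DFT: [-2, 4, 4]
Zero-padded 6-point DFT provides frequency interpolation.

DFT_6([x, 0, ...]) = [-2, 2.0000+3.4641i, 4, 2, 4, 2.0000-3.4641i]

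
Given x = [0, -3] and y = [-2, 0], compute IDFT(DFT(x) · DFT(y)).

(x ⊛ y)[n] = Σ(m=0 to 1) x[m] · y[(n-m) mod 2]

Computing each output sample:
(x ⊛ y)[0] = 0
(x ⊛ y)[1] = 6

x ⊛ y = [0, 6]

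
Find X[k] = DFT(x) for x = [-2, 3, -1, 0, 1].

X[k] = Σ(n=0 to 4) x[n] · ω_5^(nk)
where ω_5 = e^(-2πi/5)

Computing each X[k]:
X[0] = 1
X[1] = 0.0451-1.3143i
X[2] = -5.5451-2.1266i
X[3] = -5.5451+2.1266i
X[4] = 0.0451+1.3143i

X = [1, 0.0451-1.3143i, -5.5451-2.1266i, -5.5451+2.1266i, 0.0451+1.3143i]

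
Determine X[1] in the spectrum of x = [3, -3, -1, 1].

X[1] = Σ(n=0 to 3) x[n] · ω_4^(1n) where ω_4 = e^(-2πi/4)
= (3)·ω_4^0 + (-3)·ω_4^1 + (-1)·ω_4^2 + (1)·ω_4^3

X[1] = 4+4i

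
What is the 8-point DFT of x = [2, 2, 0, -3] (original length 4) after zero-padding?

Original 4-point DFT: [1, 2-5i, 3, 2+5i]
Zero-padded 8-point DFT provides frequency interpolation.

DFT_8([x, 0, ...]) = [1, 5.5355+0.7071i, 2-5i, -1.5355+0.7071i, 3, -1.5355-0.7071i, 2+5i, 5.5355-0.7071i]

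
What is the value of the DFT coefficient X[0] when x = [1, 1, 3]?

X[0] = Σ(n=0 to 2) x[n] · ω_3^0 = Σ x[n]
= (1) + (1) + (3)

X[0] = 5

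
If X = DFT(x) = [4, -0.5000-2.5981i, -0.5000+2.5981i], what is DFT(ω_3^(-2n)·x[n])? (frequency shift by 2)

Modulation property: DFT(ω_3^(-2n)·x[n]) = X[(k-2) mod 3], so circularly shift X by 2 positions.

X[k-2] = [-0.5000-2.5981i, -0.5000+2.5981i, 4]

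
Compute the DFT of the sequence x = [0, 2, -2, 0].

X[k] = Σ(n=0 to 3) x[n] · ω_4^(nk)
where ω_4 = e^(-2πi/4)

Computing each X[k]:
X[0] = 0
X[1] = 2-2i
X[2] = -4
X[3] = 2+2i

X = [0, 2-2i, -4, 2+2i]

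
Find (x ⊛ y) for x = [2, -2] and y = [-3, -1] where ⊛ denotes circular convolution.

(x ⊛ y)[n] = Σ(m=0 to 1) x[m] · y[(n-m) mod 2]

Computing each output sample:
(x ⊛ y)[0] = -4
(x ⊛ y)[1] = 4

x ⊛ y = [-4, 4]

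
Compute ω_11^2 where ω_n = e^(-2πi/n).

ω_11^2 = e^(-2πi·2/11)
= cos(-2π·2/11) + i·sin(-2π·2/11)
= cos(-4π/11) + i·sin(-4π/11)

ω_11^2 = cos(-4π/11) + i·sin(-4π/11) = 0.4154-0.9096i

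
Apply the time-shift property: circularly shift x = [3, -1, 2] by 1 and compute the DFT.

Time shift by 1: X_shifted[k] = ω_3^(1k) · X[k]
Shifted x = [2, 3, -1]

DFT(x[n-1]) = [4, 1.0000-3.4641i, 1.0000+3.4641i]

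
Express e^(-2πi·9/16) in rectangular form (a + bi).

ω_16^9 = e^(-2πi·9/16)
= cos(-2π·9/16) + i·sin(-2π·9/16)
= cos(-18π/16) + i·sin(-18π/16)

ω_16^9 = cos(-18π/16) + i·sin(-18π/16) = -0.9239+0.3827i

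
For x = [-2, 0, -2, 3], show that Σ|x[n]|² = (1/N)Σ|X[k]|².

Time domain:
Σ|x[n]|² = |-2|² + |0|² + |-2|² + |3|² = 17.0000

Frequency domain:
(1/4)Σ|X[k]|² = (1/4)(|-1|² + |3i|² + |-7|² + |-3i|²) = (1/4)·68.0000 = 17.0000

Both sides agree, confirming Parseval's theorem.

Σ|x[n]|² = (1/N)Σ|X[k]|² = 17.0000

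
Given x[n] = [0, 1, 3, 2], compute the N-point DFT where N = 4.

X[k] = Σ(n=0 to 3) x[n] · ω_4^(nk)
where ω_4 = e^(-2πi/4)

Computing each X[k]:
X[0] = 6
X[1] = -3+1i
X[2] = 0
X[3] = -3-1i

X = [6, -3+1i, 0, -3-1i]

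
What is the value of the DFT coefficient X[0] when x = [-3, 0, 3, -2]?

X[0] = Σ(n=0 to 3) x[n] · ω_4^0 = Σ x[n]
= (-3) + (0) + (3) + (-2)

X[0] = -2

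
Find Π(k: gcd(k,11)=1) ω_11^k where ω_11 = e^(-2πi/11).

The primitive 11th roots of unity are ω_11^k for k coprime to 11: k ∈ {1, 2, 3, 4, 5, 6, 7, 8, 9, 10}
Their product equals the constant term of the cyclotomic polynomial Φ_11(x) up to sign.
For n ≥ 3, the product of all primitive nth roots of unity is 1. (For n=1 it is 1; for n=2 it is -1.)

1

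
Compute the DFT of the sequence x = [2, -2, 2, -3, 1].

X[k] = Σ(n=0 to 4) x[n] · ω_5^(nk)
where ω_5 = e^(-2πi/5)

Computing each X[k]:
X[0] = 0
X[1] = 2.5000-0.0858i
X[2] = 2.5000+6.5186i
X[3] = 2.5000-6.5186i
X[4] = 2.5000+0.0858i

X = [0, 2.5000-0.0858i, 2.5000+6.5186i, 2.5000-6.5186i, 2.5000+0.0858i]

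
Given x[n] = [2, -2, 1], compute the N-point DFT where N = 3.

X[k] = Σ(n=0 to 2) x[n] · ω_3^(nk)
where ω_3 = e^(-2πi/3)

Computing each X[k]:
X[0] = 1
X[1] = 2.5000+2.5981i
X[2] = 2.5000-2.5981i

X = [1, 2.5000+2.5981i, 2.5000-2.5981i]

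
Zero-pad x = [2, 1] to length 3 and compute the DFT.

Original 2-point DFT: [3, 1]
Zero-padded 3-point DFT provides frequency interpolation.

DFT_3([x, 0, ...]) = [3, 1.5000-0.8660i, 1.5000+0.8660i]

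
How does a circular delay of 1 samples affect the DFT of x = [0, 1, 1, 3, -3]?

Time shift by 1: X_shifted[k] = ω_5^(1k) · X[k]
Shifted x = [-3, 0, 1, 1, 3]

DFT(x[n-1]) = [2, -3.6910+2.8532i, -4.8090+1.7634i, -4.8090-1.7634i, -3.6910-2.8532i]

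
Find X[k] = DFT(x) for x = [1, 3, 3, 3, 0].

X[k] = Σ(n=0 to 4) x[n] · ω_5^(nk)
where ω_5 = e^(-2πi/5)

Computing each X[k]:
X[0] = 10
X[1] = -2.9271-2.8532i
X[2] = 0.4271-1.7634i
X[3] = 0.4271+1.7634i
X[4] = -2.9271+2.8532i

X = [10, -2.9271-2.8532i, 0.4271-1.7634i, 0.4271+1.7634i, -2.9271+2.8532i]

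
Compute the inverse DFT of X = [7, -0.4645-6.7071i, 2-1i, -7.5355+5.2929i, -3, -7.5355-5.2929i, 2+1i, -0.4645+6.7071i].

x[n] = (1/8) Σ(k=0 to 7) X[k] · e^(2πikn/8)

Computing each x[n]:
x[0] = -1
x[1] = 3
x[2] = 3
x[3] = 0
x[4] = 3
x[5] = 0
x[6] = -3
x[7] = 2

x = [-1, 3, 3, 0, 3, 0, -3, 2]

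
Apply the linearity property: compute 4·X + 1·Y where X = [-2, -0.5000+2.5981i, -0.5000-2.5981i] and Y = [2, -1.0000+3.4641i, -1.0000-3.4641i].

By linearity: DFT(4x + 1y) = 4·DFT(x) + 1·DFT(y)
= 4·[-2, -0.5000+2.5981i, -0.5000-2.5981i] + 1·[2, -1.0000+3.4641i, -1.0000-3.4641i]

Computing element-wise:
Z[0] = 4·(-2) + 1·(2) = -6
Z[1] = 4·(-0.5000+2.5981i) + 1·(-1.0000+3.4641i) = -3.0000+13.8565i
Z[2] = 4·(-0.5000-2.5981i) + 1·(-1.0000-3.4641i) = -3.0000-13.8565i

DFT(4x + 1y) = 4·X + 1·Y = [-6, -3.0000+13.8565i, -3.0000-13.8565i]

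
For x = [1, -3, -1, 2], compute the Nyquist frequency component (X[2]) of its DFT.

X[2] = Σ(n=0 to 3) x[n] · ω_4^(2n) where ω_4 = e^(-2πi/4)
= (1)·ω_4^0 + (-3)·ω_4^2 + (-1)·ω_4^4 + (2)·ω_4^6

X[2] = 1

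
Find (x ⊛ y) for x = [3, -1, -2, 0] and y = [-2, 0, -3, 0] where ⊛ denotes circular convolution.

(x ⊛ y)[n] = Σ(m=0 to 3) x[m] · y[(n-m) mod 4]

Computing each output sample:
(x ⊛ y)[0] = 0
(x ⊛ y)[1] = 2
(x ⊛ y)[2] = -5
(x ⊛ y)[3] = 3

x ⊛ y = [0, 2, -5, 3]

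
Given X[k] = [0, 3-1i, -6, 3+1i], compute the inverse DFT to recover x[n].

x[n] = (1/4) Σ(k=0 to 3) X[k] · e^(2πikn/4)

Computing each x[n]:
x[0] = 0
x[1] = 2
x[2] = -3
x[3] = 1

x = [0, 2, -3, 1]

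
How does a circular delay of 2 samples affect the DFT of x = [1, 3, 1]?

Time shift by 2: X_shifted[k] = ω_3^(2k) · X[k]
Shifted x = [3, 1, 1]

DFT(x[n-2]) = [5, 2, 2]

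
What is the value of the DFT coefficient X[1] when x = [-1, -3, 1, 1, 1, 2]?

X[1] = Σ(n=0 to 5) x[n] · ω_6^(1n) where ω_6 = e^(-2πi/6)
= (-1)·ω_6^0 + (-3)·ω_6^1 + (1)·ω_6^2 + (1)·ω_6^3 + (1)·ω_6^4 + (2)·ω_6^5

X[1] = -3.5000+4.3301i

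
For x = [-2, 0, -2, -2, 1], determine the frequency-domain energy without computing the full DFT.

Parseval: Σ|x[n]|² = (1/N)Σ|X[k]|², so Σ|X[k]|² = N·Σ|x[n]|² = 5·13.0000

Σ|X[k]|² = N·Σ|x[n]|² = 5·13.0000 = 65.0000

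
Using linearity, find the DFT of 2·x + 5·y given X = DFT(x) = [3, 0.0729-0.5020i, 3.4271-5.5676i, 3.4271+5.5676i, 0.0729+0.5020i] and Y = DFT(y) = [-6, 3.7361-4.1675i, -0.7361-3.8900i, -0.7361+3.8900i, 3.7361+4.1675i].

By linearity: DFT(2x + 5y) = 2·DFT(x) + 5·DFT(y)
= 2·[3, 0.0729-0.5020i, 3.4271-5.5676i, 3.4271+5.5676i, 0.0729+0.5020i] + 5·[-6, 3.7361-4.1675i, -0.7361-3.8900i, -0.7361+3.8900i, 3.7361+4.1675i]

Computing element-wise:
Z[0] = 2·(3) + 5·(-6) = -24
Z[1] = 2·(0.0729-0.5020i) + 5·(3.7361-4.1675i) = 18.8263-21.8415i
Z[2] = 2·(3.4271-5.5676i) + 5·(-0.7361-3.8900i) = 3.1737-30.5852i
Z[3] = 2·(3.4271+5.5676i) + 5·(-0.7361+3.8900i) = 3.1737+30.5852i
Z[4] = 2·(0.0729+0.5020i) + 5·(3.7361+4.1675i) = 18.8263+21.8415i

DFT(2x + 5y) = 2·X + 5·Y = [-24, 18.8263-21.8415i, 3.1737-30.5852i, 3.1737+30.5852i, 18.8263+21.8415i]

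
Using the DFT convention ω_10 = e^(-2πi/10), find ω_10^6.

ω_10^6 = e^(-2πi·6/10)
= cos(-2π·6/10) + i·sin(-2π·6/10)
= cos(-12π/10) + i·sin(-12π/10)

ω_10^6 = cos(-12π/10) + i·sin(-12π/10) = -0.8090+0.5878i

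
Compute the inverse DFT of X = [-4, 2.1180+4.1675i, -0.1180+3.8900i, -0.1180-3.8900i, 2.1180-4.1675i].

x[n] = (1/5) Σ(k=0 to 4) X[k] · e^(2πikn/5)

Computing each x[n]:
x[0] = 0
x[1] = -3
x[2] = -1
x[3] = -2
x[4] = 2

x = [0, -3, -1, -2, 2]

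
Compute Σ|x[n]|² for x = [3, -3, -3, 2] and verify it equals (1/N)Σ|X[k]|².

Time domain:
Σ|x[n]|² = |3|² + |-3|² + |-3|² + |2|² = 31.0000

Frequency domain:
(1/4)Σ|X[k]|² = (1/4)(|-1|² + |6+5i|² + |1|² + |6-5i|²) = (1/4)·124.0000 = 31.0000

Both sides agree, confirming Parseval's theorem.

Σ|x[n]|² = (1/N)Σ|X[k]|² = 31.0000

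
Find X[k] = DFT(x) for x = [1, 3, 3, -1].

X[k] = Σ(n=0 to 3) x[n] · ω_4^(nk)
where ω_4 = e^(-2πi/4)

Computing each X[k]:
X[0] = 6
X[1] = -2-4i
X[2] = 2
X[3] = -2+4i

X = [6, -2-4i, 2, -2+4i]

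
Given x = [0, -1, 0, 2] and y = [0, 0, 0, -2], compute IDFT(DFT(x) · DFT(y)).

(x ⊛ y)[n] = Σ(m=0 to 3) x[m] · y[(n-m) mod 4]

Computing each output sample:
(x ⊛ y)[0] = 2
(x ⊛ y)[1] = 0
(x ⊛ y)[2] = -4
(x ⊛ y)[3] = 0

x ⊛ y = [2, 0, -4, 0]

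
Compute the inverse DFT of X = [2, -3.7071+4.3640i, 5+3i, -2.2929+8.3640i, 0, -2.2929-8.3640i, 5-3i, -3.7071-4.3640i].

x[n] = (1/8) Σ(k=0 to 7) X[k] · e^(2πikn/8)

Computing each x[n]:
x[0] = 0
x[1] = -3
x[2] = 0
x[3] = -1
x[4] = 3
x[5] = 2
x[6] = -2
x[7] = 3

x = [0, -3, 0, -1, 3, 2, -2, 3]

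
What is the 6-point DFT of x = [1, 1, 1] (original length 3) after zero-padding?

Original 3-point DFT: [3, 0, 0]
Zero-padded 6-point DFT provides frequency interpolation.

DFT_6([x, 0, ...]) = [3, 1.0000-1.7321i, 0, 1, 0, 1.0000+1.7321i]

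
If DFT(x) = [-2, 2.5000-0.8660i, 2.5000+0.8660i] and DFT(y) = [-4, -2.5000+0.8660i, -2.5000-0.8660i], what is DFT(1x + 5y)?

By linearity: DFT(1x + 5y) = 1·DFT(x) + 5·DFT(y)
= 1·[-2, 2.5000-0.8660i, 2.5000+0.8660i] + 5·[-4, -2.5000+0.8660i, -2.5000-0.8660i]

Computing element-wise:
Z[0] = 1·(-2) + 5·(-4) = -22
Z[1] = 1·(2.5000-0.8660i) + 5·(-2.5000+0.8660i) = -10.0000+3.4640i
Z[2] = 1·(2.5000+0.8660i) + 5·(-2.5000-0.8660i) = -10.0000-3.4640i

DFT(1x + 5y) = 1·X + 5·Y = [-22, -10.0000+3.4640i, -10.0000-3.4640i]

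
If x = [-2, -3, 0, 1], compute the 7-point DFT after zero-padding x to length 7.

Original 4-point DFT: [-4, -2+4i, 0, -2-4i]
Zero-padded 7-point DFT provides frequency interpolation.

DFT_7([x, 0, ...]) = [-4, -4.7714+1.9116i, -0.7089+3.7066i, 0.4804+0.3267i, 0.4804-0.3267i, -0.7089-3.7066i, -4.7714-1.9116i]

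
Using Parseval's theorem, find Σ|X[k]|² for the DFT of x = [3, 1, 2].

Parseval: Σ|x[n]|² = (1/N)Σ|X[k]|², so Σ|X[k]|² = N·Σ|x[n]|² = 3·14.0000

Σ|X[k]|² = N·Σ|x[n]|² = 3·14.0000 = 42.0000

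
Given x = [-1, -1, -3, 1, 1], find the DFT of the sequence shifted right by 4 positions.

Time shift by 4: X_shifted[k] = ω_5^(4k) · X[k]
Shifted x = [-1, -3, 1, 1, -1]

DFT(x[n-4]) = [-3, -3.8541+1.9021i, 2.8541+1.1756i, 2.8541-1.1756i, -3.8541-1.9021i]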